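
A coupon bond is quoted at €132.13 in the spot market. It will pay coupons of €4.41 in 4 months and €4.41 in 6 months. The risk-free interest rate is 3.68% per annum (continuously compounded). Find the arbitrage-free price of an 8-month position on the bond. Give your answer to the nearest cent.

PV(coupons) I = 4.41·e^(−0.0368·4/12) + 4.41·e^(−0.0368·6/12)
I = 4.3562 + 4.3296 = 8.6858
F = (S − I)·e^(rT) = (132.13 − 8.6858) · e^(0.0368·8/12)
= 123.4442 · e^0.024533 = 123.4442 × 1.024836 = €126.51

€126.51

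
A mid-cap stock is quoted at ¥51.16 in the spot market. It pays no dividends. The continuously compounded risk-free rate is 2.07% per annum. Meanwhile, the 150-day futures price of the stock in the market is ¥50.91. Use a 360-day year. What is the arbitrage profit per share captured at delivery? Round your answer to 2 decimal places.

Fair futures: F* = S·e^(carry·T), with carry = r = 0.0207
F* = 51.16 · e^(0.0207 × 150/360) = 51.16 · e^0.008625 = 51.16 × 1.008662 = ¥51.6031
Market ¥50.91 < fair ¥51.6031: forward underpriced → reverse cash-and-carry (short spot, go long the forward).
At maturity, profit = |F_mkt − F*| = |50.91 − 51.6031| = ¥0.69 per share

¥0.69 per share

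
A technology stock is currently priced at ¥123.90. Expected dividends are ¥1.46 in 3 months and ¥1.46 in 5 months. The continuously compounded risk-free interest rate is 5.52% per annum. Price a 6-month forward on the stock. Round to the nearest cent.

¥124.42

PV(dividends) I = 1.46·e^(−0.0552·3/12) + 1.46·e^(−0.0552·5/12)
I = 1.4400 + 1.4268 = 2.8668
F = (S − I)·e^(rT) = (123.90 − 2.8668) · e^(0.0552·6/12)
= 121.0332 · e^0.027600 = 121.0332 × 1.027984 = ¥124.42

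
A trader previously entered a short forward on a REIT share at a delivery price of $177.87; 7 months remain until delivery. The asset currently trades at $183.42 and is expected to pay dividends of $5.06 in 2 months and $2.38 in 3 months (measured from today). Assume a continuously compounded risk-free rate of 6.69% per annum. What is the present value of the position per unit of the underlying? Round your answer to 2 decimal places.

-$5.01

PV(remaining dividends) I = 5.06·e^(−0.0669·2/12) + 2.38·e^(−0.0669·3/12) = 7.3444
Current forward F = (S − I)·e^(rT) = (183.42 − 7.3444)·e^(0.0669·7/12) = 176.0756 × 1.039796 = 183.0827
Value (long) = (F − K)·e^(−rT) = (183.0827 − 177.87) × 0.961727 = 5.0132
Short position value = −(long value) = -$5.01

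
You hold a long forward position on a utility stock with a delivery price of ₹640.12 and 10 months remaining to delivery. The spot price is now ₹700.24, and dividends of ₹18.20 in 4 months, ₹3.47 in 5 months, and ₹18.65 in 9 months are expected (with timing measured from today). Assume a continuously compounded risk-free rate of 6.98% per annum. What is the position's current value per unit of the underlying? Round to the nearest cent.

PV(remaining dividends) I = 18.20·e^(−0.0698·4/12) + 3.47·e^(−0.0698·5/12) + 18.65·e^(−0.0698·9/12) = 38.8508
Current forward F = (S − I)·e^(rT) = (700.24 − 38.8508)·e^(0.0698·10/12) = 661.3892 × 1.059892 = 701.0011
Value (long) = (F − K)·e^(−rT) = (701.0011 − 640.12) × 0.943493 = 57.4409
Value = ₹57.44

₹57.44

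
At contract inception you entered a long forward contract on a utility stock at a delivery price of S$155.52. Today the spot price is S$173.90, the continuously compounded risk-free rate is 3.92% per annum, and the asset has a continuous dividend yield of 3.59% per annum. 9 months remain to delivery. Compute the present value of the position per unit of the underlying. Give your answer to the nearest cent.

Current fair forward for the remaining 9 months: F = S·e^((r − q)·T), (r − q) = 0.0392 − 0.0359 = 0.0033
F = 173.90 · e^(0.0033 × 9/12) = 173.90 × 1.002478 = 174.3309
Value of long forward = (F − K)·e^(−rT) = (174.3309 − 155.52) · e^(−0.0392·9/12)
= 18.8109 × 0.971028 = 18.27

S$18.27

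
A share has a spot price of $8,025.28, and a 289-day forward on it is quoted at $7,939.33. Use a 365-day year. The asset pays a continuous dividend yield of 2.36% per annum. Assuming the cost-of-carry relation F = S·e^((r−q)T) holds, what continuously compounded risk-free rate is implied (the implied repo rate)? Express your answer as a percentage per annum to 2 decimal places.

From F = S·e^((r−q)T): (r − q) = ln(F/S)/T
ln(7939.33/8025.28) = ln(0.989290) = -0.010768
(r − q) = -0.010768 / (289/365) = -0.013600
r = ln(F/S)/T + q = -0.013600 + 0.0236 = 0.010000
r = 1.00%

1.00%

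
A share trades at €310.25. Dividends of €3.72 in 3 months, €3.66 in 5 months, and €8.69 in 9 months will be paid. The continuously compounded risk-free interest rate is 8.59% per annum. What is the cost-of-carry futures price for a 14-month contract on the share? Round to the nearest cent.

PV(dividends) I = 3.72·e^(−0.0859·3/12) + 3.66·e^(−0.0859·5/12) + 8.69·e^(−0.0859·9/12)
I = 3.6410 + 3.5313 + 8.1478 = 15.3201
F = (S − I)·e^(rT) = (310.25 − 15.3201) · e^(0.0859·14/12)
= 294.9299 · e^0.100217 = 294.9299 × 1.105411 = €326.02

€326.02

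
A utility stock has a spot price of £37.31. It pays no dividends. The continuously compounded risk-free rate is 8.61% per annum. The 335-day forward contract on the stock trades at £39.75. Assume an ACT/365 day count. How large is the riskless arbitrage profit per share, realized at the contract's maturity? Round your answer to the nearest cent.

£0.63 per share

Fair forward: F* = S·e^(carry·T), with carry = r = 0.0861
F* = 37.31 · e^(0.0861 × 335/365) = 37.31 · e^0.079023 = 37.31 × 1.082229 = £40.3780
Market £39.75 < fair £40.3780: forward underpriced → reverse cash-and-carry (short spot, go long the forward).
At maturity, profit = |F_mkt − F*| = |39.75 − 40.3780| = £0.63 per share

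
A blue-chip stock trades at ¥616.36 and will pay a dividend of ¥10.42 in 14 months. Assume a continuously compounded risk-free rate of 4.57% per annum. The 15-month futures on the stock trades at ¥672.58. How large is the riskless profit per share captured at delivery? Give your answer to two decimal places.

PV(dividends) I = 10.42·e^(−0.0457·14/12) = 9.8790
Fair futures F* = (S − I)·e^(rT) = (616.36 − 9.8790)·e^0.057125 = 606.4810 × 1.058788 = 642.1348
Market ¥672.58 > fair 642.1348: forward overpriced → cash-and-carry (borrow at r, buy the stock and collect the dividends, short the forward).
Profit at T = |F_mkt − F*| = |672.58 − 642.1348| = ¥30.45 per share

¥30.45 per share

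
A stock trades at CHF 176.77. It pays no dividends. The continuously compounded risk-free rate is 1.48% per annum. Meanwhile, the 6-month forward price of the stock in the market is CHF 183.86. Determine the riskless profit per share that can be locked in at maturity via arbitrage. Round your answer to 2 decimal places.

CHF 5.78 per share

Fair forward: F* = S·e^(carry·T), with carry = r = 0.0148
F* = 176.77 · e^(0.0148 × 6/12) = 176.77 · e^0.007400 = 176.77 × 1.007427 = CHF 178.0829
Market CHF 183.86 > fair CHF 178.0829: forward overpriced → cash-and-carry (buy spot, short the forward).
At maturity, profit = |F_mkt − F*| = |183.86 − 178.0829| = CHF 5.78 per share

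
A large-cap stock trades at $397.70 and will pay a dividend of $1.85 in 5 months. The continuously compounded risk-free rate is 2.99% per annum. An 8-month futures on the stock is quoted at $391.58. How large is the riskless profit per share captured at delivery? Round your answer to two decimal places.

PV(dividends) I = 1.85·e^(−0.0299·5/12) = 1.8271
Fair futures F* = (S − I)·e^(rT) = (397.70 − 1.8271)·e^0.019933 = 395.8729 × 1.020133 = 403.8430
Market $391.58 < fair 403.8430: forward underpriced → reverse cash-and-carry (short the stock, invest proceeds at r, pay the dividends, go long the forward).
Profit at T = |F_mkt − F*| = |391.58 − 403.8430| = $12.26 per share

$12.26 per share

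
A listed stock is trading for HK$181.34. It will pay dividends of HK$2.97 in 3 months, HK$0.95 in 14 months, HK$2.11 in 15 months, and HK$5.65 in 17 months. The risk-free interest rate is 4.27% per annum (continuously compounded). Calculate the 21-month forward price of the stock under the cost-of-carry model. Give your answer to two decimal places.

HK$183.38

PV(dividends) I = 2.97·e^(−0.0427·3/12) + 0.95·e^(−0.0427·14/12) + 2.11·e^(−0.0427·15/12) + 5.65·e^(−0.0427·17/12)
I = 2.9385 + 0.9038 + 2.0003 + 5.3184 = 11.1610
F = (S − I)·e^(rT) = (181.34 − 11.1610) · e^(0.0427·21/12)
= 170.1790 · e^0.074725 = 170.1790 × 1.077588 = HK$183.38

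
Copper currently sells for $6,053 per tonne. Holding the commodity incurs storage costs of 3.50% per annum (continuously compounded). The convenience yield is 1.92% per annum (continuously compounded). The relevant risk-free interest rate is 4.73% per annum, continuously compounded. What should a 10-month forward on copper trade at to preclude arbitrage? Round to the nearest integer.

$6,380 per tonne

Net carry = r + u − y = 0.0473 + 0.0350 − 0.0192 = 0.0631
F = S·e^((r+u−y)T) = 6053 · e^(0.0631 × 10/12) = 6053 · e^0.052583
= 6053 × 1.053990 = $6,380 per tonne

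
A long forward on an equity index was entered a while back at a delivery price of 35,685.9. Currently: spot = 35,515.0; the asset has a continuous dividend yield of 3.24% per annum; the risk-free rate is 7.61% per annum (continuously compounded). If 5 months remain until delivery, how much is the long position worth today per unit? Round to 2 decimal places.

Current fair forward for the remaining 5 months: F = S·e^((r − q)·T), (r − q) = 0.0761 − 0.0324 = 0.0437
F = 35515.0 · e^(0.0437 × 5/12) = 35515.0 × 1.01837512 = 36167.5924
Value of long forward = (F − K)·e^(−rT) = (36167.5924 − 35685.9) · e^(−0.0761·5/12)
= 481.6924 × 0.96878910 = 466.66

466.66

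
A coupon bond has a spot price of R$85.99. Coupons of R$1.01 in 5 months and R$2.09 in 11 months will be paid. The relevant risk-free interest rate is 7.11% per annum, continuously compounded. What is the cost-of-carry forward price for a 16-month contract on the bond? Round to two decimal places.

R$91.31

PV(coupons) I = 1.01·e^(−0.0711·5/12) + 2.09·e^(−0.0711·11/12)
I = 0.9805 + 1.9581 = 2.9386
F = (S − I)·e^(rT) = (85.99 − 2.9386) · e^(0.0711·16/12)
= 83.0514 · e^0.094800 = 83.0514 × 1.099439 = R$91.31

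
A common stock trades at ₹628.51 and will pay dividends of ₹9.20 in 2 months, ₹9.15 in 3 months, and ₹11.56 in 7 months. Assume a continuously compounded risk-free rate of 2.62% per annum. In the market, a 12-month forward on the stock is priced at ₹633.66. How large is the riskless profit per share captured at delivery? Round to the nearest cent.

PV(dividends) I = 9.20·e^(−0.0262·2/12) + 9.15·e^(−0.0262·3/12) + 11.56·e^(−0.0262·7/12) = 29.6348
Fair forward F* = (S − I)·e^(rT) = (628.51 − 29.6348)·e^0.026200 = 598.8752 × 1.026546 = 614.7729
Market ₹633.66 > fair 614.7729: forward overpriced → cash-and-carry (borrow at r, buy the stock and collect the dividends, short the forward).
Profit at T = |F_mkt − F*| = |633.66 − 614.7729| = ₹18.89 per share

₹18.89 per share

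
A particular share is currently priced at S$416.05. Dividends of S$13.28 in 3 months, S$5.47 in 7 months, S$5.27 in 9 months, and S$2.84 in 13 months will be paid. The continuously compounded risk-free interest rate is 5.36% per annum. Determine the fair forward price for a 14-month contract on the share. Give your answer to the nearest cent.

PV(dividends) I = 13.28·e^(−0.0536·3/12) + 5.47·e^(−0.0536·7/12) + 5.27·e^(−0.0536·9/12) + 2.84·e^(−0.0536·13/12)
I = 13.1032 + 5.3016 + 5.0623 + 2.6798 = 26.1469
F = (S − I)·e^(rT) = (416.05 − 26.1469) · e^(0.0536·14/12)
= 389.9031 · e^0.062533 = 389.9031 × 1.064530 = S$415.06

S$415.06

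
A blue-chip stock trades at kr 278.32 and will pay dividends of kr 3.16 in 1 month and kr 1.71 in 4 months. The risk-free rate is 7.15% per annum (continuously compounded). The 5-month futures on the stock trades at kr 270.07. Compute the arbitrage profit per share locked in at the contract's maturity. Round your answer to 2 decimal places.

PV(dividends) I = 3.16·e^(−0.0715·1/12) + 1.71·e^(−0.0715·4/12) = 4.8110
Fair futures F* = (S − I)·e^(rT) = (278.32 − 4.8110)·e^0.029792 = 273.5090 × 1.030240 = 281.7799
Market kr 270.07 < fair 281.7799: forward underpriced → reverse cash-and-carry (short the stock, invest proceeds at r, pay the dividends, go long the forward).
Profit at T = |F_mkt − F*| = |270.07 − 281.7799| = kr 11.71 per share

kr 11.71 per share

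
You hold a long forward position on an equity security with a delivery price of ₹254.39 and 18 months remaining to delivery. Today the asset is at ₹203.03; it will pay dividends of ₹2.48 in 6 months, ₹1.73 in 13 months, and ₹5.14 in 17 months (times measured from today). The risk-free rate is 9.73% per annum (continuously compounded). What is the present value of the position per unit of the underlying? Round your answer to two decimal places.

-₹25.21

PV(remaining dividends) I = 2.48·e^(−0.0973·6/12) + 1.73·e^(−0.0973·13/12) + 5.14·e^(−0.0973·17/12) = 8.3973
Current forward F = (S − I)·e^(rT) = (203.03 − 8.3973)·e^(0.0973·18/12) = 194.6327 × 1.157138 = 225.2169
Value (long) = (F − K)·e^(−rT) = (225.2169 − 254.39) × 0.864201 = -25.2114
Value = -₹25.21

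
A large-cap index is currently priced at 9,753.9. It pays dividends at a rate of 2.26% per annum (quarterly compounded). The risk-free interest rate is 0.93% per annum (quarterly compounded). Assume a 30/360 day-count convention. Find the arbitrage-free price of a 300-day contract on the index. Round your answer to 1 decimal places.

F = S · (1+r/4)^(4T) / (1+q/4)^(4T)
= 9753.9 × 1.007771 / 1.018958 = 9753.9 × 0.989021
F = 9,646.8

9,646.8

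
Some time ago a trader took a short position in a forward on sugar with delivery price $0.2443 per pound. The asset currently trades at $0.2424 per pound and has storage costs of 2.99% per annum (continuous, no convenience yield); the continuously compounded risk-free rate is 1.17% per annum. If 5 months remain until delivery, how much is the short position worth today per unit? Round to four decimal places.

Current fair forward for the remaining 5 months: F = S·e^((r + u)·T), (r + u) = 0.0117 + 0.0299 = 0.0416
F = 0.2424 · e^(0.0416 × 5/12) = 0.2424 × 1.017484 = 0.2466
Value of long forward = (F − K)·e^(−rT) = (0.2466 − 0.2443) · e^(−0.0117·5/12)
= 0.0023 × 0.995137 = 0.0023
Short position value = −(long value) = -$0.0023

-$0.0023 per pound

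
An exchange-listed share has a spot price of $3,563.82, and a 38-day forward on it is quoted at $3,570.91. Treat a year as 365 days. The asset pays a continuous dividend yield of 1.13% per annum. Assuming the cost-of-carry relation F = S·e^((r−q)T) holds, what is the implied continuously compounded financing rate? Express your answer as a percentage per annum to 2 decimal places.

3.04%

From F = S·e^((r−q)T): (r − q) = ln(F/S)/T
ln(3570.91/3563.82) = ln(1.001989) = 0.001987
(r − q) = 0.001987 / (38/365) = 0.019086
r = ln(F/S)/T + q = 0.019086 + 0.0113 = 0.030386
r = 3.04%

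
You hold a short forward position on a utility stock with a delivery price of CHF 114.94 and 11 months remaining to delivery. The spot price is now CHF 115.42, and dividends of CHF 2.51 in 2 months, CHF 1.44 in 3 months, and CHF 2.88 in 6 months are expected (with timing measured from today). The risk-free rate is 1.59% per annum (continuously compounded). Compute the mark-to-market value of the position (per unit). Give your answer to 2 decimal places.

PV(remaining dividends) I = 2.51·e^(−0.0159·2/12) + 1.44·e^(−0.0159·3/12) + 2.88·e^(−0.0159·6/12) = 6.7948
Current forward F = (S − I)·e^(rT) = (115.42 − 6.7948)·e^(0.0159·11/12) = 108.6252 × 1.014682 = 110.2200
Value (long) = (F − K)·e^(−rT) = (110.2200 − 114.94) × 0.985531 = -4.6517
Short position value = −(long value) = CHF 4.65

CHF 4.65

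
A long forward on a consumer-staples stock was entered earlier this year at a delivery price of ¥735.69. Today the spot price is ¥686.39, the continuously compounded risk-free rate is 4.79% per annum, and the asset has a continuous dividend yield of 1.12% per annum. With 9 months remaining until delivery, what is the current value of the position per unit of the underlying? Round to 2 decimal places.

-¥29.08

Current fair forward for the remaining 9 months: F = S·e^((r − q)·T), (r − q) = 0.0479 − 0.0112 = 0.0367
F = 686.39 · e^(0.0367 × 9/12) = 686.39 × 1.027907 = 705.5451
Value of long forward = (F − K)·e^(−rT) = (705.5451 − 735.69) · e^(−0.0479·9/12)
= -30.1449 × 0.964713 = -29.08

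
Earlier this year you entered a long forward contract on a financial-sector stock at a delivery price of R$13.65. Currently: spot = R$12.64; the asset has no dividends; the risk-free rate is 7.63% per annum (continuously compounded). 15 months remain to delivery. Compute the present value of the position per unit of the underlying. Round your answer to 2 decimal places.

R$0.23

Current fair forward for the remaining 15 months: F = S·e^(r·T), r = 0.0763
F = 12.64 · e^(0.0763 × 15/12) = 12.64 × 1.100071 = 13.9049
Value of long forward = (F − K)·e^(−rT) = (13.9049 − 13.65) · e^(−0.0763·15/12)
= 0.2549 × 0.909032 = 0.23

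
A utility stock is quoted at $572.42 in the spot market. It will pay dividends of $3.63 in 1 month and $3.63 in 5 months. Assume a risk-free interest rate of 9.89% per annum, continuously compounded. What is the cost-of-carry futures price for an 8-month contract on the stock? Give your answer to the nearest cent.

$603.87

PV(dividends) I = 3.63·e^(−0.0989·1/12) + 3.63·e^(−0.0989·5/12)
I = 3.6002 + 3.4835 = 7.0837
F = (S − I)·e^(rT) = (572.42 − 7.0837) · e^(0.0989·8/12)
= 565.3363 · e^0.065933 = 565.3363 × 1.068155 = $603.87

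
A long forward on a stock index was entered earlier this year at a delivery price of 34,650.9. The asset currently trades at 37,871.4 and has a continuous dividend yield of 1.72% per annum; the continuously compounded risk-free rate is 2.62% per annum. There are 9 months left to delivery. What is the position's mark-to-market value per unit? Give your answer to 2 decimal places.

Current fair forward for the remaining 9 months: F = S·e^((r − q)·T), (r − q) = 0.0262 − 0.0172 = 0.0090
F = 37871.4 · e^(0.0090 × 9/12) = 37871.4 × 1.00677283 = 38127.8966
Value of long forward = (F − K)·e^(−rT) = (38127.8966 − 34650.9) · e^(−0.0262·9/12)
= 3476.9966 × 0.98054180 = 3409.34

3409.34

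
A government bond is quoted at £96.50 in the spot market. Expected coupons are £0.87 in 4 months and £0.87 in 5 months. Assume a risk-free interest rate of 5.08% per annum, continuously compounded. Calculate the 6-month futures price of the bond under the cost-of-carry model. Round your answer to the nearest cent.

PV(coupons) I = 0.87·e^(−0.0508·4/12) + 0.87·e^(−0.0508·5/12)
I = 0.8554 + 0.8518 = 1.7072
F = (S − I)·e^(rT) = (96.50 − 1.7072) · e^(0.0508·6/12)
= 94.7928 · e^0.025400 = 94.7928 × 1.025725 = £97.23

£97.23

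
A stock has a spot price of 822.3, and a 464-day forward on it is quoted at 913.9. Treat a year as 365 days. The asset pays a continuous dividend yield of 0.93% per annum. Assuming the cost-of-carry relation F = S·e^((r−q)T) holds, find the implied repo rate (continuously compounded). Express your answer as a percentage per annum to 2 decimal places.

9.24%

From F = S·e^((r−q)T): (r − q) = ln(F/S)/T
ln(913.9/822.3) = ln(1.111395) = 0.105616
(r − q) = 0.105616 / (464/365) = 0.083082
r = ln(F/S)/T + q = 0.083082 + 0.0093 = 0.092382
r = 9.24%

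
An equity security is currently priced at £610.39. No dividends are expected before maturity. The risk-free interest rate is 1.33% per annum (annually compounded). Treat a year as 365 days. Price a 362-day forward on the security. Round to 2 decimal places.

£618.44

F = S · (1+r)^T
= 610.39 × 1.013190
F = £618.44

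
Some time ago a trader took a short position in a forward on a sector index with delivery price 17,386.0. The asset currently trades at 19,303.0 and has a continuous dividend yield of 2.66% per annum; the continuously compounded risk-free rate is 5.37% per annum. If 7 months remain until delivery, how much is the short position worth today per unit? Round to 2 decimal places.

Current fair forward for the remaining 7 months: F = S·e^((r − q)·T), (r − q) = 0.0537 − 0.0266 = 0.0271
F = 19303.0 · e^(0.0271 × 7/12) = 19303.0 × 1.01593395 = 19610.5730
Value of long forward = (F − K)·e^(−rT) = (19610.5730 − 17386.0) · e^(−0.0537·7/12)
= 2224.5730 × 0.96916054 = 2155.97
Short position value = −(long value) = -2155.97

-2155.97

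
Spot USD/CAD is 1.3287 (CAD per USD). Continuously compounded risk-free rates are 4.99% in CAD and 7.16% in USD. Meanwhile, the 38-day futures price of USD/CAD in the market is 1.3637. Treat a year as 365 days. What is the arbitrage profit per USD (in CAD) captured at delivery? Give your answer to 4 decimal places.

Fair futures: F* = S·e^(carry·T), with carry = (r_CAD − r_USD) = 0.0499 − 0.0716 = -0.0217
F* = 1.3287 · e^(-0.0217 × 38/365) = 1.3287 · e^-0.002259 = 1.3287 × 0.997744 = 1.3257
Market 1.3637 > fair 1.3257: forward overpriced → cash-and-carry (buy spot, short the forward).
At maturity, profit = |F_mkt − F*| = |1.3637 − 1.3257| = 0.0380 per USD (in CAD)

0.0380 per USD (in CAD)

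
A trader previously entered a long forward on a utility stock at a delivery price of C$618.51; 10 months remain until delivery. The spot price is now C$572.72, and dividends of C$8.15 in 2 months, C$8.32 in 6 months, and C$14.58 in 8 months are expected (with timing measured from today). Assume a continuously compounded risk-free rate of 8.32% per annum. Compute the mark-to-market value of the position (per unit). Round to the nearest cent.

-C$34.17

PV(remaining dividends) I = 8.15·e^(−0.0832·2/12) + 8.32·e^(−0.0832·6/12) + 14.58·e^(−0.0832·8/12) = 29.8121
Current forward F = (S − I)·e^(rT) = (572.72 − 29.8121)·e^(0.0832·10/12) = 542.9079 × 1.071793 = 581.8849
Value (long) = (F − K)·e^(−rT) = (581.8849 − 618.51) × 0.933016 = -34.1718
Value = -C$34.17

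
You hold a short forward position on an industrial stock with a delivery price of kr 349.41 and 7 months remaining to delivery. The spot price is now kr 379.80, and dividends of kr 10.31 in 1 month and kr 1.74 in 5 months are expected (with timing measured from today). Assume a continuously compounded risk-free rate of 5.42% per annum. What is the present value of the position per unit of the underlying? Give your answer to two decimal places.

PV(remaining dividends) I = 10.31·e^(−0.0542·1/12) + 1.74·e^(−0.0542·5/12) = 11.9647
Current forward F = (S − I)·e^(rT) = (379.80 − 11.9647)·e^(0.0542·7/12) = 367.8353 × 1.032122 = 379.6509
Value (long) = (F − K)·e^(−rT) = (379.6509 − 349.41) × 0.968878 = 29.2997
Short position value = −(long value) = -kr 29.30

-kr 29.30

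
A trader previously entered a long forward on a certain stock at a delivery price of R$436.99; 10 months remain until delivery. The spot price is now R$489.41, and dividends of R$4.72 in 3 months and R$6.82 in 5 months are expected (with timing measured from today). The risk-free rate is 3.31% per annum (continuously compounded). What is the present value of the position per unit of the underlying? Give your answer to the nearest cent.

R$52.90

PV(remaining dividends) I = 4.72·e^(−0.0331·3/12) + 6.82·e^(−0.0331·5/12) = 11.4077
Current forward F = (S − I)·e^(rT) = (489.41 − 11.4077)·e^(0.0331·10/12) = 478.0023 × 1.027967 = 491.3706
Value (long) = (F − K)·e^(−rT) = (491.3706 − 436.99) × 0.972794 = 52.9011
Value = R$52.90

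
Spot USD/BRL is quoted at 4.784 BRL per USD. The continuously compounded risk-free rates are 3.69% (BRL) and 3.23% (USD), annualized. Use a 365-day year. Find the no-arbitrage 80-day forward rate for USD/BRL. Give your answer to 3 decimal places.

4.789

F = S·e^((r_BRL − r_USD)T) = 4.784 · e^((0.0369 − 0.0323) × 80/365)
= 4.784 · e^0.001008 = 4.784 × 1.001009
F = 4.789 BRL per USD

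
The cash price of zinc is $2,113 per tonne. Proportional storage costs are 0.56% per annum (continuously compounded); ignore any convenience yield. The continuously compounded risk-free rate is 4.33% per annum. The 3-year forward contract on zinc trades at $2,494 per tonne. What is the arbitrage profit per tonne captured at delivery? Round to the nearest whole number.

Fair forward: F* = S·e^(carry·T), with carry = (r + u) = 0.0433 + 0.0056 = 0.0489
F* = 2113 · e^(0.0489 × 3) = 2113 · e^0.146700 = 2113 × 1.158007 = $2446.8688
Market $2494 > fair $2446.8688: forward overpriced → cash-and-carry (buy spot, short the forward).
At maturity, profit = |F_mkt − F*| = |2494 − 2446.8688| = $47 per tonne

$47 per tonne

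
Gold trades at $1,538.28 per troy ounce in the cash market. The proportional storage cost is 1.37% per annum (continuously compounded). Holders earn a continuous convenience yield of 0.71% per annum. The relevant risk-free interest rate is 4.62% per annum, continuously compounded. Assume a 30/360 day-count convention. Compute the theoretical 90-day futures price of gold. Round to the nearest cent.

Net carry = r + u − y = 0.0462 + 0.0137 − 0.0071 = 0.0528
F = S·e^((r+u−y)T) = 1538.28 · e^(0.0528 × 90/360) = 1538.28 · e^0.01320000
= 1538.28 × 1.01328750 = $1,558.72 per troy ounce

$1,558.72 per troy ounce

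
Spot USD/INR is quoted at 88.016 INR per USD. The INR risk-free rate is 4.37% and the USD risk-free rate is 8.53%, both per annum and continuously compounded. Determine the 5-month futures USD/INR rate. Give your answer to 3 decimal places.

86.504

F = S·e^((r_INR − r_USD)T) = 88.016 · e^((0.0437 − 0.0853) × 5/12)
= 88.016 · e^-0.017333 = 88.016 × 0.982816
F = 86.504 INR per USD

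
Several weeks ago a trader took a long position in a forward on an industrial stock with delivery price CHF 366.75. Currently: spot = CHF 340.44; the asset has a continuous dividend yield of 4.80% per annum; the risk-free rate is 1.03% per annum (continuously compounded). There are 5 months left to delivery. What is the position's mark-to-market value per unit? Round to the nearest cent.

Current fair forward for the remaining 5 months: F = S·e^((r − q)·T), (r − q) = 0.0103 − 0.0480 = -0.0377
F = 340.44 · e^(-0.0377 × 5/12) = 340.44 × 0.984414 = 335.1339
Value of long forward = (F − K)·e^(−rT) = (335.1339 − 366.75) · e^(−0.0103·5/12)
= -31.6161 × 0.995718 = -31.48

-CHF 31.48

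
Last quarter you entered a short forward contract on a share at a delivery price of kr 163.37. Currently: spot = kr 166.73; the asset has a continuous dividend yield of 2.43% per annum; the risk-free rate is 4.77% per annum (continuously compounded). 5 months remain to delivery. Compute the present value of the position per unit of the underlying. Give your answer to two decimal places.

-kr 4.90

Current fair forward for the remaining 5 months: F = S·e^((r − q)·T), (r − q) = 0.0477 − 0.0243 = 0.0234
F = 166.73 · e^(0.0234 × 5/12) = 166.73 × 1.009798 = 168.3636
Value of long forward = (F − K)·e^(−rT) = (168.3636 − 163.37) · e^(−0.0477·5/12)
= 4.9936 × 0.980321 = 4.90
Short position value = −(long value) = -kr 4.90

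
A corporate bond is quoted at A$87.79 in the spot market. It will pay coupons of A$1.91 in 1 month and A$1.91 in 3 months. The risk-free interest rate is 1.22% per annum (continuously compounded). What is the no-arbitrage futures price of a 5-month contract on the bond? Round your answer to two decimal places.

PV(coupons) I = 1.91·e^(−0.0122·1/12) + 1.91·e^(−0.0122·3/12)
I = 1.9081 + 1.9042 = 3.8123
F = (S − I)·e^(rT) = (87.79 − 3.8123) · e^(0.0122·5/12)
= 83.9777 · e^0.005083 = 83.9777 × 1.005096 = A$84.41

A$84.41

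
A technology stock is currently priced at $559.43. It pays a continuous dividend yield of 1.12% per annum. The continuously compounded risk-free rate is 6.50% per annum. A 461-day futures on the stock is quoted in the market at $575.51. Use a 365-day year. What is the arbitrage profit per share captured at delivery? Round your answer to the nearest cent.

$23.25 per share

Fair futures: F* = S·e^(carry·T), with carry = (r − q) = 0.0650 − 0.0112 = 0.0538
F* = 559.43 · e^(0.0538 × 461/365) = 559.43 · e^0.067950 = 559.43 × 1.070312 = $598.7646
Market $575.51 < fair $598.7646: forward underpriced → reverse cash-and-carry (short spot, go long the forward).
At maturity, profit = |F_mkt − F*| = |575.51 − 598.7646| = $23.25 per share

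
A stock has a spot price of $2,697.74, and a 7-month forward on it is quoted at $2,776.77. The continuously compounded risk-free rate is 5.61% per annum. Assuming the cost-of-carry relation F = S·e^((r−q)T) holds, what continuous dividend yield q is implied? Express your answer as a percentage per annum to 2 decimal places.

From F = S·e^((r−q)T): (r − q) = ln(F/S)/T
ln(2776.77/2697.74) = ln(1.029295) = 0.028874
(r − q) = 0.028874 / (7/12) = 0.049498
q = r − ln(F/S)/T = 0.0561 − 0.049498 = 0.006602
q = 0.66%

0.66%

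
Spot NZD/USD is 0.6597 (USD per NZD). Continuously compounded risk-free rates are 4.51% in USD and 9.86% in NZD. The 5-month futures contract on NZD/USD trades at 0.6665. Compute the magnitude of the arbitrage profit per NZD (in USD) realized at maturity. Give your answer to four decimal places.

0.0213 per NZD (in USD)

Fair futures: F* = S·e^(carry·T), with carry = (r_USD − r_NZD) = 0.0451 − 0.0986 = -0.0535
F* = 0.6597 · e^(-0.0535 × 5/12) = 0.6597 · e^-0.022292 = 0.6597 × 0.977955 = 0.6452
Market 0.6665 > fair 0.6452: forward overpriced → cash-and-carry (buy spot, short the forward).
At maturity, profit = |F_mkt − F*| = |0.6665 − 0.6452| = 0.0213 per NZD (in USD)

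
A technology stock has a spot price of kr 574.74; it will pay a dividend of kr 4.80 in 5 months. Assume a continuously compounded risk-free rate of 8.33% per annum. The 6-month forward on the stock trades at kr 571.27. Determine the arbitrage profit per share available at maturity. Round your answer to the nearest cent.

PV(dividends) I = 4.80·e^(−0.0833·5/12) = 4.6363
Fair forward F* = (S − I)·e^(rT) = (574.74 − 4.6363)·e^0.041650 = 570.1037 × 1.042530 = 594.3502
Market kr 571.27 < fair 594.3502: forward underpriced → reverse cash-and-carry (short the stock, invest proceeds at r, pay the dividends, go long the forward).
Profit at T = |F_mkt − F*| = |571.27 − 594.3502| = kr 23.08 per share

kr 23.08 per share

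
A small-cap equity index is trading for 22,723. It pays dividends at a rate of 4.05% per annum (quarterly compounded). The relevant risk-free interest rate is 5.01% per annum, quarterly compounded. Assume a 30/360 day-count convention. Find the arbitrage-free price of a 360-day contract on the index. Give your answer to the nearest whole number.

F = S · (1+r/4)^(4T) / (1+q/4)^(4T)
= 22723 × 1.051049 / 1.041119 = 22723 × 1.009538
F = 22,940

22,940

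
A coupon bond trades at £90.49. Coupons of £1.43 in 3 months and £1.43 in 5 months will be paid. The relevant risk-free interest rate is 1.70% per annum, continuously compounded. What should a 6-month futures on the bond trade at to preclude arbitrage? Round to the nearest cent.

PV(coupons) I = 1.43·e^(−0.0170·3/12) + 1.43·e^(−0.0170·5/12)
I = 1.4239 + 1.4199 = 2.8438
F = (S − I)·e^(rT) = (90.49 − 2.8438) · e^(0.0170·6/12)
= 87.6462 · e^0.008500 = 87.6462 × 1.008536 = £88.39

£88.39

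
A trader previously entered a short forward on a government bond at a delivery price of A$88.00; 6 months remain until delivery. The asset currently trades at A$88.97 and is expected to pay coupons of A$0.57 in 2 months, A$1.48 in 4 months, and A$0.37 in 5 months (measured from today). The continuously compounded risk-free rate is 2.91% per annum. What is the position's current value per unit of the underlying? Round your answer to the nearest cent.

A$0.16

PV(remaining coupons) I = 0.57·e^(−0.0291·2/12) + 1.48·e^(−0.0291·4/12) + 0.37·e^(−0.0291·5/12) = 2.3985
Current forward F = (S − I)·e^(rT) = (88.97 − 2.3985)·e^(0.0291·6/12) = 86.5715 × 1.014656 = 87.8403
Value (long) = (F − K)·e^(−rT) = (87.8403 − 88.00) × 0.985555 = -0.1574
Short position value = −(long value) = A$0.16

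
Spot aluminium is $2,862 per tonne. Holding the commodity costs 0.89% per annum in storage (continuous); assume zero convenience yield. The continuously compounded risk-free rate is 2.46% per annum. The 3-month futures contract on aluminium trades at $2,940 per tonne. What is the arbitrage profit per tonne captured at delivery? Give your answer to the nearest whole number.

$54 per tonne

Fair futures: F* = S·e^(carry·T), with carry = (r + u) = 0.0246 + 0.0089 = 0.0335
F* = 2862 · e^(0.0335 × 3/12) = 2862 · e^0.008375 = 2862 × 1.008410 = $2886.0694
Market $2940 > fair $2886.0694: forward overpriced → cash-and-carry (buy spot, short the forward).
At maturity, profit = |F_mkt − F*| = |2940 − 2886.0694| = $54 per tonne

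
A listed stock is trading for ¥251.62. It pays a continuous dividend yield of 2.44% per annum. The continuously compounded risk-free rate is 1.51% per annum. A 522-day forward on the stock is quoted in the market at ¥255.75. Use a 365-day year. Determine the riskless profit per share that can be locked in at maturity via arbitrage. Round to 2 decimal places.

¥7.45 per share

Fair forward: F* = S·e^(carry·T), with carry = (r − q) = 0.0151 − 0.0244 = -0.0093
F* = 251.62 · e^(-0.0093 × 522/365) = 251.62 · e^-0.013300 = 251.62 × 0.986788 = ¥248.2956
Market ¥255.75 > fair ¥248.2956: forward overpriced → cash-and-carry (buy spot, short the forward).
At maturity, profit = |F_mkt − F*| = |255.75 − 248.2956| = ¥7.45 per share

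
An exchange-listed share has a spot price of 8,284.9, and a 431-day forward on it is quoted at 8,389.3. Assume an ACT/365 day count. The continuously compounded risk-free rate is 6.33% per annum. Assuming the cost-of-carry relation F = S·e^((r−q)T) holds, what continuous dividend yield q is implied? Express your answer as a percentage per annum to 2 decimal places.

From F = S·e^((r−q)T): (r − q) = ln(F/S)/T
ln(8389.3/8284.9) = ln(1.012601) = 0.012522
(r − q) = 0.012522 / (431/365) = 0.010604
q = r − ln(F/S)/T = 0.0633 − 0.010604 = 0.052696
q = 5.27%

5.27%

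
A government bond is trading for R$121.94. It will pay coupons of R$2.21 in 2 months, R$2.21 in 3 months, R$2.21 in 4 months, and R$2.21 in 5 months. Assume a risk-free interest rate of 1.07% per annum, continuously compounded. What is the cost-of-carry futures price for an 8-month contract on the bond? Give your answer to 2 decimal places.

PV(coupons) I = 2.21·e^(−0.0107·2/12) + 2.21·e^(−0.0107·3/12) + 2.21·e^(−0.0107·4/12) + 2.21·e^(−0.0107·5/12)
I = 2.2061 + 2.2041 + 2.2021 + 2.2002 = 8.8125
F = (S − I)·e^(rT) = (121.94 − 8.8125) · e^(0.0107·8/12)
= 113.1275 · e^0.007133 = 113.1275 × 1.007159 = R$113.94

R$113.94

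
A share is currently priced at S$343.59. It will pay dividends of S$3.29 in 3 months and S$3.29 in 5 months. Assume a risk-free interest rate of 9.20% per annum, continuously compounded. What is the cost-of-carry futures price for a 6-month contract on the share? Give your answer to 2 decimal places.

S$353.08

PV(dividends) I = 3.29·e^(−0.0920·3/12) + 3.29·e^(−0.0920·5/12)
I = 3.2152 + 3.1663 = 6.3815
F = (S − I)·e^(rT) = (343.59 − 6.3815) · e^(0.0920·6/12)
= 337.2085 · e^0.046000 = 337.2085 × 1.047074 = S$353.08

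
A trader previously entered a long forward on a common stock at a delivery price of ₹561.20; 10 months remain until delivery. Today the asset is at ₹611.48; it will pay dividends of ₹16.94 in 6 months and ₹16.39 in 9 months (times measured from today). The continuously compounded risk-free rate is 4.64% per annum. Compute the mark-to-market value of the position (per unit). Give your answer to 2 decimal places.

₹39.18

PV(remaining dividends) I = 16.94·e^(−0.0464·6/12) + 16.39·e^(−0.0464·9/12) = 32.3810
Current forward F = (S − I)·e^(rT) = (611.48 − 32.3810)·e^(0.0464·10/12) = 579.0990 × 1.039424 = 601.9294
Value (long) = (F − K)·e^(−rT) = (601.9294 − 561.20) × 0.962071 = 39.1846
Value = ₹39.18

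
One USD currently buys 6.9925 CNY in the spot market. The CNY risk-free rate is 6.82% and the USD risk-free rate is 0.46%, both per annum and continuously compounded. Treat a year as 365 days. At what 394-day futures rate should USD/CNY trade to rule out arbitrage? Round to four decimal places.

7.4894

F = S·e^((r_CNY − r_USD)T) = 6.9925 · e^((0.0682 − 0.0046) × 394/365)
= 6.9925 · e^0.068653 = 6.9925 × 1.071064
F = 7.4894 CNY per USD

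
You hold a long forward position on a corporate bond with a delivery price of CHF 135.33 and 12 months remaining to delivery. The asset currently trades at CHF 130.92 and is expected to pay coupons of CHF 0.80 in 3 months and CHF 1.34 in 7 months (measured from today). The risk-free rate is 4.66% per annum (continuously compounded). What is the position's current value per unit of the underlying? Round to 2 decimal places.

PV(remaining coupons) I = 0.80·e^(−0.0466·3/12) + 1.34·e^(−0.0466·7/12) = 2.0948
Current forward F = (S − I)·e^(rT) = (130.92 − 2.0948)·e^(0.0466·12/12) = 128.8252 × 1.047703 = 134.9705
Value (long) = (F − K)·e^(−rT) = (134.9705 − 135.33) × 0.954469 = -0.3431
Value = -CHF 0.34

-CHF 0.34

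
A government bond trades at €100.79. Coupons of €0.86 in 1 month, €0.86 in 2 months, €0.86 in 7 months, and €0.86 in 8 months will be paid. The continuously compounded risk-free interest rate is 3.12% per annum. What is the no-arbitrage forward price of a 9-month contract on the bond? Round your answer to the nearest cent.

€99.70

PV(coupons) I = 0.86·e^(−0.0312·1/12) + 0.86·e^(−0.0312·2/12) + 0.86·e^(−0.0312·7/12) + 0.86·e^(−0.0312·8/12)
I = 0.8578 + 0.8555 + 0.8445 + 0.8423 = 3.4001
F = (S − I)·e^(rT) = (100.79 − 3.4001) · e^(0.0312·9/12)
= 97.3899 · e^0.023400 = 97.3899 × 1.023676 = €99.70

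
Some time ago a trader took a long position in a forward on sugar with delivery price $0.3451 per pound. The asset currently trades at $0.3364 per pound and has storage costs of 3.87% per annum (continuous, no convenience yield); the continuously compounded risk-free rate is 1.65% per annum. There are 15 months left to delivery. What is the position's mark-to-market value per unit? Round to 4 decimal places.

Current fair forward for the remaining 15 months: F = S·e^((r + u)·T), (r + u) = 0.0165 + 0.0387 = 0.0552
F = 0.3364 · e^(0.0552 × 15/12) = 0.3364 × 1.071436 = 0.3604
Value of long forward = (F − K)·e^(−rT) = (0.3604 − 0.3451) · e^(−0.0165·15/12)
= 0.0153 × 0.979586 = 0.0150

$0.0150 per pound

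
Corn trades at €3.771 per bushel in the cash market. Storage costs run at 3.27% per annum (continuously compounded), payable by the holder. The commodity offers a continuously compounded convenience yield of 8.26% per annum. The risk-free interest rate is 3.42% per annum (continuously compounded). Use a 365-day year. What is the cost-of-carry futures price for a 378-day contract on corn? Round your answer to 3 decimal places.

Net carry = r + u − y = 0.0342 + 0.0327 − 0.0826 = -0.0157
F = S·e^((r+u−y)T) = 3.771 · e^(-0.0157 × 378/365) = 3.771 · e^-0.016259
= 3.771 × 0.983872 = €3.710 per bushel

€3.710 per bushel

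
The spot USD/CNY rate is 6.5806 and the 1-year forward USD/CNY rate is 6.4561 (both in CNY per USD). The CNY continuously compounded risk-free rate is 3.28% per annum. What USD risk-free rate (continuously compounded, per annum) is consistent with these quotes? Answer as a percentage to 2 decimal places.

F = S·e^((r_CNY − r_USD)T) ⇒ r_USD = r_CNY − ln(F/S)/T
ln(6.4561/6.5806) = -0.019101; /(1) = -0.019101
r_USD = 0.0328 + 0.019101 = 0.051901
r_USD = 5.19%

5.19%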